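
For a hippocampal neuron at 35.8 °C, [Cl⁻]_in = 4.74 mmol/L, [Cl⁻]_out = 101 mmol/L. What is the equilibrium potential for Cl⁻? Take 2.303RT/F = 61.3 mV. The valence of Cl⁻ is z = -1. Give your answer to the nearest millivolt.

-81 mV

E = (61.3/z) · log₁₀([Cl⁻]_out/[Cl⁻]_in) with z = -1.
For an anion, dividing by z = -1 reverses the sign.
= (61.3/-1) · log₁₀(101/4.74) = -61.30 · log₁₀(21.31)
= -61.30 · (1.3285) = -81.44 mV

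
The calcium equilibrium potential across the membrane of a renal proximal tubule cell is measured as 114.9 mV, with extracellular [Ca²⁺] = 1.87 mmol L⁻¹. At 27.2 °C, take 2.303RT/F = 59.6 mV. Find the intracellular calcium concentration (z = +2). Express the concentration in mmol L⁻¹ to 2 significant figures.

Nernst: E = (59.6/2) · log₁₀([out]/[in]), so log₁₀([out]/[in]) = 114.9 × 2 / 59.6 = 3.8557.
[out]/[in] = 10^(3.8557) = 7173.
[in] = 1.87 / 7173 = 0.0002607 mmol L⁻¹.

0.00026 mmol L⁻¹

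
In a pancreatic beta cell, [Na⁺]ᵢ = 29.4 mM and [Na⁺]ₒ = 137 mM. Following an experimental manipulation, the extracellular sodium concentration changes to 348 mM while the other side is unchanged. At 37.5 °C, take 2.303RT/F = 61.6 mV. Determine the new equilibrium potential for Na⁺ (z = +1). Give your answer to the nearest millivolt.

66 mV

After the shift: [Na⁺]_out = 348, [Na⁺]_in = 29.4 mM.
E_new = (61.6/1)·log₁₀(348/29.4) = 61.60 · (1.0732) = 66.11 mV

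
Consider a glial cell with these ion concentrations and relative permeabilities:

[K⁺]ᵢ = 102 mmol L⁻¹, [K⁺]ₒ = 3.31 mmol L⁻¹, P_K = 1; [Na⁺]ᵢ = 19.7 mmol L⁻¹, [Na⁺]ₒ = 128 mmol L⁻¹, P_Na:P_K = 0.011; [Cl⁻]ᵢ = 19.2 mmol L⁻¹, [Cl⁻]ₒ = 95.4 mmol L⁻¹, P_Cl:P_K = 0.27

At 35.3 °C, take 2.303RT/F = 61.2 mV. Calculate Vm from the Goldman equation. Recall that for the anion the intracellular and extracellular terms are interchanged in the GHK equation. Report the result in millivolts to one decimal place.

Vm = 61.2 · log₁₀[(Σ P·[cation]ₒ + Σ P·[anion]ᵢ) / (Σ P·[cation]ᵢ + Σ P·[anion]ₒ)]
Numerator = 1×3.31 + 0.011×128 + 0.27×19.2 = 9.902
Denominator = 1×102 + 0.011×19.7 + 0.27×95.4 = 128
Vm = 61.2 · log₁₀(0.077375) = 61.2 × (-1.1114) = -68.02 mV

-68.0 mV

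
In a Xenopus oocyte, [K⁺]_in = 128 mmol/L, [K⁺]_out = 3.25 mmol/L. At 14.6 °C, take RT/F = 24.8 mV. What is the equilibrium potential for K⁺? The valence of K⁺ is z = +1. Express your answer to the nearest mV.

E = (24.8/z) · ln([K⁺]_out/[K⁺]_in) with z = +1.
= (24.8/1) · ln(3.25/128) = 24.80 · ln(0.02539)
= 24.80 · (-3.6734) = -91.10 mV

-91 mV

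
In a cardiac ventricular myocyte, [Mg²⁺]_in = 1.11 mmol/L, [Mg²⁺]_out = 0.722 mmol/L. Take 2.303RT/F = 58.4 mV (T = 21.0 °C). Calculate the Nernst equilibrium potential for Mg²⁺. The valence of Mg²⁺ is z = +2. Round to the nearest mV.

-5 mV

E = (58.4/z) · log₁₀([Mg²⁺]_out/[Mg²⁺]_in) with z = +2.
= (58.4/2) · log₁₀(0.722/1.11) = 29.20 · log₁₀(0.6505)
= 29.20 · (-0.1868) = -5.45 mV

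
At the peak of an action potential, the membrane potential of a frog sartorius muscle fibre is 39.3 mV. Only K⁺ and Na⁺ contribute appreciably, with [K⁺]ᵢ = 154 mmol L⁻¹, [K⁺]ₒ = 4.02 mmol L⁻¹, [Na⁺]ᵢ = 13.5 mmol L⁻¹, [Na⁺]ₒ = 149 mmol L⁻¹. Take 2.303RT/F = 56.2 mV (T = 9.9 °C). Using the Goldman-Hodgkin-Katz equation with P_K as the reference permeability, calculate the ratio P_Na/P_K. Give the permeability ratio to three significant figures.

9.41

Let α = P_Na/P_K. GHK: Vm = 56.2·log₁₀[(Kₒ + α·Naₒ)/(Kᵢ + α·Naᵢ)].
10^(Vm/56.2) = 10^(39.3/56.2) = 5.0037
So 5.0037·(Kᵢ + α·Naᵢ) = Kₒ + α·Naₒ → α = (5.0037·154.0 − 4.02) / (149.0 − 5.0037·13.5)
α = (770.6 − 4.02) / (149.0 − 67.55) = 766.5/81.45 = 9.411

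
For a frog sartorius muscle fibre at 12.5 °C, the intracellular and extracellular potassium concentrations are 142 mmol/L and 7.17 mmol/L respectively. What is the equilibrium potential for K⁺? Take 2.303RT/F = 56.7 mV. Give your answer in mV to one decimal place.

-73.5 mV

E = (56.7/z) · log₁₀([K⁺]_out/[K⁺]_in) with z = +1.
= (56.7/1) · log₁₀(7.17/142) = 56.70 · log₁₀(0.05049)
= 56.70 · (-1.2968) = -73.53 mV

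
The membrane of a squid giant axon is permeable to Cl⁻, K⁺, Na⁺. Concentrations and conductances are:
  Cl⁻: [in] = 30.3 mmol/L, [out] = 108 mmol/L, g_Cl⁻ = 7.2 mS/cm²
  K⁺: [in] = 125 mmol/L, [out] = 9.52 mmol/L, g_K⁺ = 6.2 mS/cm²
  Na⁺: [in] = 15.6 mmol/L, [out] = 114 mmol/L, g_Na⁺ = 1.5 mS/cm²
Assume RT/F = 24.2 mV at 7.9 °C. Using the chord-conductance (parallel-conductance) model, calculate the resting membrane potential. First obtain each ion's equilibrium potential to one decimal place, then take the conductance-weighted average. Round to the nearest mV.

-36 mV

E_Cl⁻ = (24.2/-1)·ln(108/30.3) = -30.8 mV
E_K⁺ = (24.2/1)·ln(9.52/125) = -62.3 mV
E_Na⁺ = (24.2/1)·ln(114/15.6) = 48.1 mV
Vm = (Σ gᵢEᵢ)/(Σ gᵢ) = (7.2·-30.8 + 6.2·-62.3 + 1.5·48.1) / (7.2 + 6.2 + 1.5)
= -535.87 / 14.9 = -35.96 mV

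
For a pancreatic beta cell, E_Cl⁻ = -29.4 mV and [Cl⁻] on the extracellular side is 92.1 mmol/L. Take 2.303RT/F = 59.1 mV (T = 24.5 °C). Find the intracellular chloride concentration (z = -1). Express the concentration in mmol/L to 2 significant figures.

Nernst: E = (59.1/-1) · log₁₀([out]/[in]), so log₁₀([out]/[in]) = -29.4 × -1 / 59.1 = 0.4975.
[out]/[in] = 10^(0.4975) = 3.144.
[in] = 92.1 / 3.144 = 29.3 mmol/L.

29 mmol/L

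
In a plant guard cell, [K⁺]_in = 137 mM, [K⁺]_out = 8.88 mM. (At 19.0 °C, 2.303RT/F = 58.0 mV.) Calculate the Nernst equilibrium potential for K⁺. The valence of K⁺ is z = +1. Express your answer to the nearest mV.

E = (58.0/z) · log₁₀([K⁺]_out/[K⁺]_in) with z = +1.
= (58.0/1) · log₁₀(8.88/137) = 58.00 · log₁₀(0.06482)
= 58.00 · (-1.1883) = -68.92 mV

-69 mV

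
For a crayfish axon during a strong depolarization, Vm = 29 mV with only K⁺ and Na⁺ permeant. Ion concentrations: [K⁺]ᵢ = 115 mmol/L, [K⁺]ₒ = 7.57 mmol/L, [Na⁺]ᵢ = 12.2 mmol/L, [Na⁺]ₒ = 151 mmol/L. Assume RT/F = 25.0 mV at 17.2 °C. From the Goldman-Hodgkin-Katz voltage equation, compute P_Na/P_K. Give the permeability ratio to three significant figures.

Let α = P_Na/P_K. GHK: Vm = 25.0·ln[(Kₒ + α·Naₒ)/(Kᵢ + α·Naᵢ)].
e^(Vm/25.0) = e^(29.0/25.0) = 3.1899
So 3.1899·(Kᵢ + α·Naᵢ) = Kₒ + α·Naₒ → α = (3.1899·115.0 − 7.57) / (151.0 − 3.1899·12.2)
α = (366.8 − 7.57) / (151.0 − 38.92) = 359.3/112.1 = 3.205

3.21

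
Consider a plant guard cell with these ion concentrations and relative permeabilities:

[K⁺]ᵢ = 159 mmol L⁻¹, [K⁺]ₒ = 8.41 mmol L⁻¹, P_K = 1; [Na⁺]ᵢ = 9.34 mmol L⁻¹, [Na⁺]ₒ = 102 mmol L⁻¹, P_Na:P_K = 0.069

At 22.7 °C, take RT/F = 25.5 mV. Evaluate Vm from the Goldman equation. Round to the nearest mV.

-60 mV

Vm = 25.5 · ln[(Σ P·[cation]ₒ + Σ P·[anion]ᵢ) / (Σ P·[cation]ᵢ + Σ P·[anion]ₒ)]
Numerator = 1×8.41 + 0.069×102 = 15.45
Denominator = 1×159 + 0.069×9.34 = 159.6
Vm = 25.5 · ln(0.096765) = 25.5 × (-2.3355) = -59.55 mV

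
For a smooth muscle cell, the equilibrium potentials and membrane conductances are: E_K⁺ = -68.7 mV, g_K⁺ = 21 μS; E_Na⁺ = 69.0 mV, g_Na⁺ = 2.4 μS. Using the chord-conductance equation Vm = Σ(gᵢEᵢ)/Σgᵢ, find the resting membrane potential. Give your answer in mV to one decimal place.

-54.6 mV

Σ gᵢEᵢ = 21·(-68.7) + 2.4·(69.0) = -1277.10
Σ gᵢ = 21 + 2.4 = 23.4
Vm = -1277.10 / 23.4 = -54.58 mV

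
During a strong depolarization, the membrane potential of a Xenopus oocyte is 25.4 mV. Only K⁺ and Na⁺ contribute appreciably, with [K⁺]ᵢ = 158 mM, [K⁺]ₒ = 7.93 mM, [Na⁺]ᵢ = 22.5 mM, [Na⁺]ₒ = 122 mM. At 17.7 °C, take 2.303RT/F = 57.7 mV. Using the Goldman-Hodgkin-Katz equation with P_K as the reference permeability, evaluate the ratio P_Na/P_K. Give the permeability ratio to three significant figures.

7.12

Let α = P_Na/P_K. GHK: Vm = 57.7·log₁₀[(Kₒ + α·Naₒ)/(Kᵢ + α·Naᵢ)].
10^(Vm/57.7) = 10^(25.4/57.7) = 2.7555
So 2.7555·(Kᵢ + α·Naᵢ) = Kₒ + α·Naₒ → α = (2.7555·158.0 − 7.93) / (122.0 − 2.7555·22.5)
α = (435.4 − 7.93) / (122.0 − 62) = 427.4/60 = 7.124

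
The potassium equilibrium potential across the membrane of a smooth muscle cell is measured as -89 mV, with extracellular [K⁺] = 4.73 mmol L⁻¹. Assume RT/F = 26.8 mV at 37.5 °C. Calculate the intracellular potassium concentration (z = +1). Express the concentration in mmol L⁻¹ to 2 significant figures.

Nernst: E = (26.8/1) · ln([out]/[in]), so ln([out]/[in]) = -89.0 × 1 / 26.8 = -3.3209.
[out]/[in] = e^(-3.3209) = 0.03612.
[in] = 4.73 / 0.03612 = 131 mmol L⁻¹.

130 mmol L⁻¹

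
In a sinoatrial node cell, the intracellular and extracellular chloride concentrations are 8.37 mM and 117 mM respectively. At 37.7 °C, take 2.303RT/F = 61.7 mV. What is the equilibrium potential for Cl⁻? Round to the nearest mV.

E = (61.7/z) · log₁₀([Cl⁻]_out/[Cl⁻]_in) with z = -1.
For an anion, dividing by z = -1 reverses the sign.
= (61.7/-1) · log₁₀(117/8.37) = -61.70 · log₁₀(13.98)
= -61.70 · (1.1455) = -70.67 mV

-71 mV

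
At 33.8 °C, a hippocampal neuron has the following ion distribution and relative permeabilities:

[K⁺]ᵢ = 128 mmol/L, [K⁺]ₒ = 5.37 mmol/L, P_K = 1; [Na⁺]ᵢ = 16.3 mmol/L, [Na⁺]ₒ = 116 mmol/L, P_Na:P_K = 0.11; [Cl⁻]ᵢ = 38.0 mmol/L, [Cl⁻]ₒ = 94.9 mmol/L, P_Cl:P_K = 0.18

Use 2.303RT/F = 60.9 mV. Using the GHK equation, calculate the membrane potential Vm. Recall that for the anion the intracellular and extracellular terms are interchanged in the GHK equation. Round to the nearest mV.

Vm = 60.9 · log₁₀[(Σ P·[cation]ₒ + Σ P·[anion]ᵢ) / (Σ P·[cation]ᵢ + Σ P·[anion]ₒ)]
Numerator = 1×5.37 + 0.11×116 + 0.18×38.0 = 24.97
Denominator = 1×128 + 0.11×16.3 + 0.18×94.9 = 146.9
Vm = 60.9 · log₁₀(0.17001) = 60.9 × (-0.7695) = -46.86 mV

-47 mV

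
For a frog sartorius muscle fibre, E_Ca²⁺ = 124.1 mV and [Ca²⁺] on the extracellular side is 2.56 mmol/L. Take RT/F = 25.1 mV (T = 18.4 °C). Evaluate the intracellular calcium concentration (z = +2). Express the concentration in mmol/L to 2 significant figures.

Nernst: E = (25.1/2) · ln([out]/[in]), so ln([out]/[in]) = 124.1 × 2 / 25.1 = 9.8884.
[out]/[in] = e^(9.8884) = 1.97e+04.
[in] = 2.56 / 1.97e+04 = 0.0001299 mmol/L.

0.00013 mmol/L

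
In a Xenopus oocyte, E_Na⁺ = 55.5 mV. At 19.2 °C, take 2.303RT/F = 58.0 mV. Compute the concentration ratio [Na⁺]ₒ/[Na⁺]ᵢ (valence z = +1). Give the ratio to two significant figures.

log₁₀([out]/[in]) = E·z/(58.0) = 55.5 × 1 / 58.0 = 0.9569
[out]/[in] = 10^(0.9569) = 9.055

9.1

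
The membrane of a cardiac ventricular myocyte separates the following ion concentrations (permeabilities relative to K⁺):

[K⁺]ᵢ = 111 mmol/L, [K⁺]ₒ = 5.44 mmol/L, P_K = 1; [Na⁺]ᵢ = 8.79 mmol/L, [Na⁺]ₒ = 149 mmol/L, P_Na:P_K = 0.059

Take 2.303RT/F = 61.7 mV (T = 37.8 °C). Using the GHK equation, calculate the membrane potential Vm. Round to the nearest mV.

Vm = 61.7 · log₁₀[(Σ P·[cation]ₒ + Σ P·[anion]ᵢ) / (Σ P·[cation]ᵢ + Σ P·[anion]ₒ)]
Numerator = 1×5.44 + 0.059×149 = 14.23
Denominator = 1×111 + 0.059×8.79 = 111.5
Vm = 61.7 · log₁₀(0.12761) = 61.7 × (-0.8941) = -55.17 mV

-55 mV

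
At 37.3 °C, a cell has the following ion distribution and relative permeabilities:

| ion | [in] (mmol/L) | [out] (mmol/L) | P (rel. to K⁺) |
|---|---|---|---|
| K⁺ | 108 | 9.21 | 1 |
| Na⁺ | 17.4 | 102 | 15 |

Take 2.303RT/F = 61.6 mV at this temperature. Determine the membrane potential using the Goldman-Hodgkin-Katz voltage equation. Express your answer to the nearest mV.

Vm = 61.6 · log₁₀[(Σ P·[cation]ₒ + Σ P·[anion]ᵢ) / (Σ P·[cation]ᵢ + Σ P·[anion]ₒ)]
Numerator = 1×9.21 + 15×102 = 1539
Denominator = 1×108 + 15×17.4 = 369
Vm = 61.6 · log₁₀(4.1713) = 61.6 × (0.6203) = 38.21 mV

38 mV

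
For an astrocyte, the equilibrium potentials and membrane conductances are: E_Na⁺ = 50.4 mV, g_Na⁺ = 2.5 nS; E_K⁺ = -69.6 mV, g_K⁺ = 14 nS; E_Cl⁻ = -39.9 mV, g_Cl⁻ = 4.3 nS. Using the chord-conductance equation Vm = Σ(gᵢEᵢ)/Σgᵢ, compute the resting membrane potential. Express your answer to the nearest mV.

-49 mV

Σ gᵢEᵢ = 2.5·(50.4) + 14·(-69.6) + 4.3·(-39.9) = -1019.97
Σ gᵢ = 2.5 + 14 + 4.3 = 20.8
Vm = -1019.97 / 20.8 = -49.04 mV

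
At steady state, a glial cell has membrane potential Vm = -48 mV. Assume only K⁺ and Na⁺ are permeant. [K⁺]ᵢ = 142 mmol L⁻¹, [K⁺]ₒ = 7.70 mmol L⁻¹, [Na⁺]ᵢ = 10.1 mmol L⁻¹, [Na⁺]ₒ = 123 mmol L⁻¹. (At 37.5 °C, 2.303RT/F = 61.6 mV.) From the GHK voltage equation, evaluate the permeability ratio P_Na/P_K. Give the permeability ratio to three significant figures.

0.131

Let α = P_Na/P_K. GHK: Vm = 61.6·log₁₀[(Kₒ + α·Naₒ)/(Kᵢ + α·Naᵢ)].
10^(Vm/61.6) = 10^(-48.0/61.6) = 0.16626
So 0.16626·(Kᵢ + α·Naᵢ) = Kₒ + α·Naₒ → α = (0.16626·142.0 − 7.7) / (123.0 − 0.16626·10.1)
α = (23.61 − 7.7) / (123.0 − 1.679) = 15.91/121.3 = 0.1311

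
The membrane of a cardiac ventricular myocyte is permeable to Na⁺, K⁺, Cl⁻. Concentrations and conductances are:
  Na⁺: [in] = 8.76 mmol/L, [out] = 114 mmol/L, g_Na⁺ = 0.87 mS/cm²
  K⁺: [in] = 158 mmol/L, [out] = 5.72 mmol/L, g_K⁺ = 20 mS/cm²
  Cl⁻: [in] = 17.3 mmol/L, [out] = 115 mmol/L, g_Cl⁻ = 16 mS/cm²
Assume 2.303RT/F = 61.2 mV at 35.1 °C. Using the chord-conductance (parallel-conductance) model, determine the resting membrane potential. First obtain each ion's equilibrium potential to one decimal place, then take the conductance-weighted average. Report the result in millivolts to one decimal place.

E_Na⁺ = (61.2/1)·log₁₀(114/8.76) = 68.2 mV
E_K⁺ = (61.2/1)·log₁₀(5.72/158) = -88.2 mV
E_Cl⁻ = (61.2/-1)·log₁₀(115/17.3) = -50.3 mV
Vm = (Σ gᵢEᵢ)/(Σ gᵢ) = (0.87·68.2 + 20·-88.2 + 16·-50.3) / (0.87 + 20 + 16)
= -2509.47 / 36.87 = -68.06 mV

-68.1 mV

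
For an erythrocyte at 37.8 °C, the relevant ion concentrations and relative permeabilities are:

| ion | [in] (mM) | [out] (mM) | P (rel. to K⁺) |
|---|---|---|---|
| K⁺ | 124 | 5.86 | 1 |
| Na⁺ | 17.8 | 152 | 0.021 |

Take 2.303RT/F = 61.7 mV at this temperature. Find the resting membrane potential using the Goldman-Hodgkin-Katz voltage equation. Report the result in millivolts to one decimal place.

Vm = 61.7 · log₁₀[(Σ P·[cation]ₒ + Σ P·[anion]ᵢ) / (Σ P·[cation]ᵢ + Σ P·[anion]ₒ)]
Numerator = 1×5.86 + 0.021×152 = 9.052
Denominator = 1×124 + 0.021×17.8 = 124.4
Vm = 61.7 · log₁₀(0.072781) = 61.7 × (-1.1380) = -70.21 mV

-70.2 mV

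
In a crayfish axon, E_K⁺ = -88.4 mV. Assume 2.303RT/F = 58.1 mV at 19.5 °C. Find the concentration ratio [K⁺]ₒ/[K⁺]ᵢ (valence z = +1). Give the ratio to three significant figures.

0.0301

log₁₀([out]/[in]) = E·z/(58.1) = -88.4 × 1 / 58.1 = -1.5215
[out]/[in] = 10^(-1.5215) = 0.03009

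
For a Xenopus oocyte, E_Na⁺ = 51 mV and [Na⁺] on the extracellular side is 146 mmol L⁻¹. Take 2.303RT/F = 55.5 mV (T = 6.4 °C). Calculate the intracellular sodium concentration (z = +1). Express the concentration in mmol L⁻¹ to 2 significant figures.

18 mmol L⁻¹

Nernst: E = (55.5/1) · log₁₀([out]/[in]), so log₁₀([out]/[in]) = 51.0 × 1 / 55.5 = 0.9189.
[out]/[in] = 10^(0.9189) = 8.297.
[in] = 146 / 8.297 = 17.6 mmol L⁻¹.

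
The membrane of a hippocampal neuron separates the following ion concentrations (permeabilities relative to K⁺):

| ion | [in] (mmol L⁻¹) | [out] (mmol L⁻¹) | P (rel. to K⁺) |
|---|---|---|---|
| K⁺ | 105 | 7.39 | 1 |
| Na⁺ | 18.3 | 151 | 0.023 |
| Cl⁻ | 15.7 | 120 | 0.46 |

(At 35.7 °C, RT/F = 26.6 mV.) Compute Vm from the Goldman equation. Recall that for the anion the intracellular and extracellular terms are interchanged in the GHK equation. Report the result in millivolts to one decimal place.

-58.1 mV

Vm = 26.6 · ln[(Σ P·[cation]ₒ + Σ P·[anion]ᵢ) / (Σ P·[cation]ᵢ + Σ P·[anion]ₒ)]
Numerator = 1×7.39 + 0.023×151 + 0.46×15.7 = 18.09
Denominator = 1×105 + 0.023×18.3 + 0.46×120 = 160.6
Vm = 26.6 · ln(0.11259) = 26.6 × (-2.1840) = -58.09 mV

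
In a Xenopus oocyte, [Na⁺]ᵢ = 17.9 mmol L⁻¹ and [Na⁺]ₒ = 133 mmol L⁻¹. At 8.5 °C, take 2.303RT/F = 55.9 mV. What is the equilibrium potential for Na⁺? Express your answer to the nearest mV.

E = (55.9/z) · log₁₀([Na⁺]_out/[Na⁺]_in) with z = +1.
= (55.9/1) · log₁₀(133/17.9) = 55.90 · log₁₀(7.43)
= 55.90 · (0.8710) = 48.69 mV

49 mV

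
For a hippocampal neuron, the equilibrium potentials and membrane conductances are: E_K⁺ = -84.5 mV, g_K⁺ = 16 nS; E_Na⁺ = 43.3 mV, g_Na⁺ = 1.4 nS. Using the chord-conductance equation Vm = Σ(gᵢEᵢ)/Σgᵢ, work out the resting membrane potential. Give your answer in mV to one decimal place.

-74.2 mV

Σ gᵢEᵢ = 16·(-84.5) + 1.4·(43.3) = -1291.38
Σ gᵢ = 16 + 1.4 = 17.4
Vm = -1291.38 / 17.4 = -74.22 mV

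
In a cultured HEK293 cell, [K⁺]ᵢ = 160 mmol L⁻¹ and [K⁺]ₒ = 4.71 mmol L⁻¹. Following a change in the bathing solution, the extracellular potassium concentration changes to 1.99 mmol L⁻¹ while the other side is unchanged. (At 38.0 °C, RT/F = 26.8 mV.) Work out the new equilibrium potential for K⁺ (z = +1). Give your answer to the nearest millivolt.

-118 mV

After the shift: [K⁺]_out = 1.99, [K⁺]_in = 160 mmol L⁻¹.
E_new = (26.8/1)·ln(1.99/160) = 26.80 · (-4.3870) = -117.57 mV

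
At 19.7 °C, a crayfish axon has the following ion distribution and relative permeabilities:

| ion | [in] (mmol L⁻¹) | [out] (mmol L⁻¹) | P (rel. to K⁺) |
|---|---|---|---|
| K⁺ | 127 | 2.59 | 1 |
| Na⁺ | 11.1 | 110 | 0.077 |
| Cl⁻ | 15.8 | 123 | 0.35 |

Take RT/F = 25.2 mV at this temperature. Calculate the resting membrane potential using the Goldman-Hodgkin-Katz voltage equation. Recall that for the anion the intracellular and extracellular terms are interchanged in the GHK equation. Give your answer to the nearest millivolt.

-59 mV

Vm = 25.2 · ln[(Σ P·[cation]ₒ + Σ P·[anion]ᵢ) / (Σ P·[cation]ᵢ + Σ P·[anion]ₒ)]
Numerator = 1×2.59 + 0.077×110 + 0.35×15.8 = 16.59
Denominator = 1×127 + 0.077×11.1 + 0.35×123 = 170.9
Vm = 25.2 · ln(0.097072) = 25.2 × (-2.3323) = -58.77 mV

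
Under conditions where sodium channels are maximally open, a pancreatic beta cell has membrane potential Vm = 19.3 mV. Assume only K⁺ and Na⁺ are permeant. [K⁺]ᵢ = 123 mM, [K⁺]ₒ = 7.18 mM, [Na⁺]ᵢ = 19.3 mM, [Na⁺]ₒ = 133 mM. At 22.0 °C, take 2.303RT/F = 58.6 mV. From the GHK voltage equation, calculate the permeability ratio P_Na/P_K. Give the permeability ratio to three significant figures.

Let α = P_Na/P_K. GHK: Vm = 58.6·log₁₀[(Kₒ + α·Naₒ)/(Kᵢ + α·Naᵢ)].
10^(Vm/58.6) = 10^(19.3/58.6) = 2.1348
So 2.1348·(Kᵢ + α·Naᵢ) = Kₒ + α·Naₒ → α = (2.1348·123.0 − 7.18) / (133.0 − 2.1348·19.3)
α = (262.6 − 7.18) / (133.0 − 41.2) = 255.4/91.8 = 2.782

2.78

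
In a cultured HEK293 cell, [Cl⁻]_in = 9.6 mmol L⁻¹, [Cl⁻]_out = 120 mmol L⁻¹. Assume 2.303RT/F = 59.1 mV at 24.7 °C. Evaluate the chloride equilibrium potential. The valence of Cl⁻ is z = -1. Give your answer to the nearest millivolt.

E = (59.1/z) · log₁₀([Cl⁻]_out/[Cl⁻]_in) with z = -1.
For an anion, dividing by z = -1 reverses the sign.
= (59.1/-1) · log₁₀(120/9.6) = -59.10 · log₁₀(12.5)
= -59.10 · (1.0969) = -64.83 mV

-65 mV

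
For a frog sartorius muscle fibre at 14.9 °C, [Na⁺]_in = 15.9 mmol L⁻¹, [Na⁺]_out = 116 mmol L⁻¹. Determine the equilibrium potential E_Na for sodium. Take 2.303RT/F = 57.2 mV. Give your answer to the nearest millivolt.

49 mV

E = (57.2/z) · log₁₀([Na⁺]_out/[Na⁺]_in) with z = +1.
= (57.2/1) · log₁₀(116/15.9) = 57.20 · log₁₀(7.296)
= 57.20 · (0.8631) = 49.37 mV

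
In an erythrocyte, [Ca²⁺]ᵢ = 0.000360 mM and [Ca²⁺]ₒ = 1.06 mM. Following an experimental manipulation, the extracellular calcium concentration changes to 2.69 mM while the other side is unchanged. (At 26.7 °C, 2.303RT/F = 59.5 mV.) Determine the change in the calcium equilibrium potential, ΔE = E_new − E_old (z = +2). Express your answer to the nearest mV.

E_old = (59.5/2)·log₁₀(1.06/0.000360) = 103.20 mV
E_new = (59.5/2)·log₁₀(2.69/0.000360) = 115.24 mV
ΔE = 115.24 − (103.20) = 12.03 mV

12 mV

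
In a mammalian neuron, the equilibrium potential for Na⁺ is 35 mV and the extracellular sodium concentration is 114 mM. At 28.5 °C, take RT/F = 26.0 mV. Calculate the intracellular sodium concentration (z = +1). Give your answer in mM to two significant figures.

Nernst: E = (26.0/1) · ln([out]/[in]), so ln([out]/[in]) = 35.0 × 1 / 26.0 = 1.3462.
[out]/[in] = e^(1.3462) = 3.843.
[in] = 114 / 3.843 = 29.67 mM.

30 mM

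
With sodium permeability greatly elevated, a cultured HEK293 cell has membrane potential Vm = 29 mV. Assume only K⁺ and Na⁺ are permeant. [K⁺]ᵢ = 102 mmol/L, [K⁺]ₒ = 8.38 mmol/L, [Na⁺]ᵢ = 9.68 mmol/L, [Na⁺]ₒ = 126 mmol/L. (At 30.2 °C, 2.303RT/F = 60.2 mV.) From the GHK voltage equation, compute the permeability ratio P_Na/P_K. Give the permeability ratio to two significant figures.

3.1

Let α = P_Na/P_K. GHK: Vm = 60.2·log₁₀[(Kₒ + α·Naₒ)/(Kᵢ + α·Naᵢ)].
10^(Vm/60.2) = 10^(29.0/60.2) = 3.032
So 3.032·(Kᵢ + α·Naᵢ) = Kₒ + α·Naₒ → α = (3.032·102.0 − 8.38) / (126.0 − 3.032·9.68)
α = (309.3 − 8.38) / (126.0 − 29.35) = 300.9/96.65 = 3.113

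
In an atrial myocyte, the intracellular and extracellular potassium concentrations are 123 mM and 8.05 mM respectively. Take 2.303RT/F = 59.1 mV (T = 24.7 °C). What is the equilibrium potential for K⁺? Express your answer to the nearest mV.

-70 mV

E = (59.1/z) · log₁₀([K⁺]_out/[K⁺]_in) with z = +1.
= (59.1/1) · log₁₀(8.05/123) = 59.10 · log₁₀(0.06545)
= 59.10 · (-1.1841) = -69.98 mV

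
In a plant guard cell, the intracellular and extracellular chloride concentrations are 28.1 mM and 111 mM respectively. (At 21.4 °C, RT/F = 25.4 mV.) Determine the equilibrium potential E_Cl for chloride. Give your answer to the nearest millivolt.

E = (25.4/z) · ln([Cl⁻]_out/[Cl⁻]_in) with z = -1.
For an anion, dividing by z = -1 reverses the sign.
= (25.4/-1) · ln(111/28.1) = -25.40 · ln(3.95)
= -25.40 · (1.3738) = -34.89 mV

-35 mV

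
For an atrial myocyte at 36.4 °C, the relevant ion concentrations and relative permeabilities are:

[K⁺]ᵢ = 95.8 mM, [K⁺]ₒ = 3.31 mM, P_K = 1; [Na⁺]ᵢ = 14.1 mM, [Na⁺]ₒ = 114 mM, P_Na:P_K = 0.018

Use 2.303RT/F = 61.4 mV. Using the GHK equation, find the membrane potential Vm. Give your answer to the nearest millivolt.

-77 mV

Vm = 61.4 · log₁₀[(Σ P·[cation]ₒ + Σ P·[anion]ᵢ) / (Σ P·[cation]ᵢ + Σ P·[anion]ₒ)]
Numerator = 1×3.31 + 0.018×114 = 5.362
Denominator = 1×95.8 + 0.018×14.1 = 96.05
Vm = 61.4 · log₁₀(0.055823) = 61.4 × (-1.2532) = -76.95 mV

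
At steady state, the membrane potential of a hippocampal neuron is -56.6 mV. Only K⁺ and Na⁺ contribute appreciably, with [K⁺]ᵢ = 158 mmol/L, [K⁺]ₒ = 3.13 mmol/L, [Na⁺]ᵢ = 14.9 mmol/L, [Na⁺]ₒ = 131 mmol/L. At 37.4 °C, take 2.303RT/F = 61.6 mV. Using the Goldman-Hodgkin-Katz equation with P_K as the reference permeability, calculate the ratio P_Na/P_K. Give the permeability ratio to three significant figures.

Let α = P_Na/P_K. GHK: Vm = 61.6·log₁₀[(Kₒ + α·Naₒ)/(Kᵢ + α·Naᵢ)].
10^(Vm/61.6) = 10^(-56.6/61.6) = 0.12055
So 0.12055·(Kᵢ + α·Naᵢ) = Kₒ + α·Naₒ → α = (0.12055·158.0 − 3.13) / (131.0 − 0.12055·14.9)
α = (19.05 − 3.13) / (131.0 − 1.796) = 15.92/129.2 = 0.1232

0.123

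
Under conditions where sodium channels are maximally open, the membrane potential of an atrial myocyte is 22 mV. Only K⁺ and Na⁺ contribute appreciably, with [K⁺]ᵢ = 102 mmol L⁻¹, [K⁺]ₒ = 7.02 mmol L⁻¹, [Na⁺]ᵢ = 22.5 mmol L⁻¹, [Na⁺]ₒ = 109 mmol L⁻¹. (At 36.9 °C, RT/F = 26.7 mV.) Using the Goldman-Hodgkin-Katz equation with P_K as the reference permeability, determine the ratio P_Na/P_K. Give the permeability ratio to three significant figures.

3.91

Let α = P_Na/P_K. GHK: Vm = 26.7·ln[(Kₒ + α·Naₒ)/(Kᵢ + α·Naᵢ)].
e^(Vm/26.7) = e^(22.0/26.7) = 2.2795
So 2.2795·(Kᵢ + α·Naᵢ) = Kₒ + α·Naₒ → α = (2.2795·102.0 − 7.02) / (109.0 − 2.2795·22.5)
α = (232.5 − 7.02) / (109.0 − 51.29) = 225.5/57.71 = 3.907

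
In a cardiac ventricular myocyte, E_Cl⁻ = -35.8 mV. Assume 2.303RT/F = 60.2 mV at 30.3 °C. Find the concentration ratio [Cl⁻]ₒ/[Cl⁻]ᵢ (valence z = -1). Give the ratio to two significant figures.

log₁₀([out]/[in]) = E·z/(60.2) = -35.8 × -1 / 60.2 = 0.5947
[out]/[in] = 10^(0.5947) = 3.933

3.9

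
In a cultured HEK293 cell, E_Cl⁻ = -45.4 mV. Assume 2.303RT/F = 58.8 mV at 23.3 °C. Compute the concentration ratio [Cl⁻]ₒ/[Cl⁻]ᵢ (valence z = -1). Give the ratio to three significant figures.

5.92

log₁₀([out]/[in]) = E·z/(58.8) = -45.4 × -1 / 58.8 = 0.7721
[out]/[in] = 10^(0.7721) = 5.917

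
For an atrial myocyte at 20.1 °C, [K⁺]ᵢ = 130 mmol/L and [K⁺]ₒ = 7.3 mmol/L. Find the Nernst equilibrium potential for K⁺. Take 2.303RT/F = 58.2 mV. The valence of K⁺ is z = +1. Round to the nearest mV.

-73 mV

E = (58.2/z) · log₁₀([K⁺]_out/[K⁺]_in) with z = +1.
= (58.2/1) · log₁₀(7.3/130) = 58.20 · log₁₀(0.05615)
= 58.20 · (-1.2506) = -72.79 mV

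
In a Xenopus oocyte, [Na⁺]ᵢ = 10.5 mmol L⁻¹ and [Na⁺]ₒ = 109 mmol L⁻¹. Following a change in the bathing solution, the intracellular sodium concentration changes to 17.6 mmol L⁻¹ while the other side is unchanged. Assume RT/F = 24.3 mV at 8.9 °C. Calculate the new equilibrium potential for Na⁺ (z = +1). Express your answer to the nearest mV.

After the shift: [Na⁺]_out = 109, [Na⁺]_in = 17.6 mmol L⁻¹.
E_new = (24.3/1)·ln(109/17.6) = 24.30 · (1.8234) = 44.31 mV

44 mV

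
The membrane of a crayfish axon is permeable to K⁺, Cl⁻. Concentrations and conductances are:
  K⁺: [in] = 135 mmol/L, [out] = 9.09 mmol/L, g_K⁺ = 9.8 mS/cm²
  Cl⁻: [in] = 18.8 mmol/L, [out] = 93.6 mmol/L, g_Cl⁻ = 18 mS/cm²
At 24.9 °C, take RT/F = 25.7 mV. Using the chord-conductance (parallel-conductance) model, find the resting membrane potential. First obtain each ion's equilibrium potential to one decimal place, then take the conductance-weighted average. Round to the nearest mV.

-51 mV

E_K⁺ = (25.7/1)·ln(9.09/135) = -69.3 mV
E_Cl⁻ = (25.7/-1)·ln(93.6/18.8) = -41.3 mV
Vm = (Σ gᵢEᵢ)/(Σ gᵢ) = (9.8·-69.3 + 18·-41.3) / (9.8 + 18)
= -1422.54 / 27.8 = -51.17 mV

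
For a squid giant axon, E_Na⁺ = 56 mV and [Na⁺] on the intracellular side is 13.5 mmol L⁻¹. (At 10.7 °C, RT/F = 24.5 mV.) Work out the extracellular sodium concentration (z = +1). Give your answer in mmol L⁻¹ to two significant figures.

Nernst: E = (24.5/1) · ln([out]/[in]), so ln([out]/[in]) = 56.0 × 1 / 24.5 = 2.2857.
[out]/[in] = e^(2.2857) = 9.833.
[out] = 9.833 × 13.5 = 132.7 mmol L⁻¹.

130 mmol L⁻¹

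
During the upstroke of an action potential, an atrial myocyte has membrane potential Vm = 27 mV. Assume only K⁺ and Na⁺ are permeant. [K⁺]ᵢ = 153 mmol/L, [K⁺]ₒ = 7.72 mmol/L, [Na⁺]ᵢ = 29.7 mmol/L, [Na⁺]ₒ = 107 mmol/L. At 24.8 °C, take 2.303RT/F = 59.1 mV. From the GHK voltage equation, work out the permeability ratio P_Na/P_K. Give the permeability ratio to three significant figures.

Let α = P_Na/P_K. GHK: Vm = 59.1·log₁₀[(Kₒ + α·Naₒ)/(Kᵢ + α·Naᵢ)].
10^(Vm/59.1) = 10^(27.0/59.1) = 2.8632
So 2.8632·(Kᵢ + α·Naᵢ) = Kₒ + α·Naₒ → α = (2.8632·153.0 − 7.72) / (107.0 − 2.8632·29.7)
α = (438.1 − 7.72) / (107.0 − 85.04) = 430.4/21.96 = 19.59

19.6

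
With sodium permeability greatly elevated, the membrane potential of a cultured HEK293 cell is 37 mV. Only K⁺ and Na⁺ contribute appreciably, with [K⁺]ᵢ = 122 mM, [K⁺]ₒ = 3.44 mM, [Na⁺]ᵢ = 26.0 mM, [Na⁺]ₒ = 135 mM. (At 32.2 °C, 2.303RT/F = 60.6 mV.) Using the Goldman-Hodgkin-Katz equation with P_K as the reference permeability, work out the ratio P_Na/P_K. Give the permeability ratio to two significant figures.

Let α = P_Na/P_K. GHK: Vm = 60.6·log₁₀[(Kₒ + α·Naₒ)/(Kᵢ + α·Naᵢ)].
10^(Vm/60.6) = 10^(37.0/60.6) = 4.0791
So 4.0791·(Kᵢ + α·Naᵢ) = Kₒ + α·Naₒ → α = (4.0791·122.0 − 3.44) / (135.0 − 4.0791·26.0)
α = (497.6 − 3.44) / (135.0 − 106.1) = 494.2/28.94 = 17.07

17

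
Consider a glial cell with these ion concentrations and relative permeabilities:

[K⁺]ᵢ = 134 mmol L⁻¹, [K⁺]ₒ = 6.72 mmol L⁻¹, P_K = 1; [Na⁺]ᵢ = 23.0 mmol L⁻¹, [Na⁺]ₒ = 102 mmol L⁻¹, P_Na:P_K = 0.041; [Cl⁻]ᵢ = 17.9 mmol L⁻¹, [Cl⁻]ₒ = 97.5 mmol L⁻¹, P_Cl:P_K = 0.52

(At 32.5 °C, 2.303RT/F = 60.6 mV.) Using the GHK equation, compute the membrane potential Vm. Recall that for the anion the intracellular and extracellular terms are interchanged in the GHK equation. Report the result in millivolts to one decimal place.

Vm = 60.6 · log₁₀[(Σ P·[cation]ₒ + Σ P·[anion]ᵢ) / (Σ P·[cation]ᵢ + Σ P·[anion]ₒ)]
Numerator = 1×6.72 + 0.041×102 + 0.52×17.9 = 20.21
Denominator = 1×134 + 0.041×23.0 + 0.52×97.5 = 185.6
Vm = 60.6 · log₁₀(0.10886) = 60.6 × (-0.9631) = -58.36 mV

-58.4 mV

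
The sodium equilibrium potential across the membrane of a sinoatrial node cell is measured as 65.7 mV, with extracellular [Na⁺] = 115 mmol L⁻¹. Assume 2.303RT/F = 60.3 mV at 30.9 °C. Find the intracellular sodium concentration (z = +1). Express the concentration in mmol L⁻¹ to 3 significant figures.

Nernst: E = (60.3/1) · log₁₀([out]/[in]), so log₁₀([out]/[in]) = 65.7 × 1 / 60.3 = 1.0896.
[out]/[in] = 10^(1.0896) = 12.29.
[in] = 115 / 12.29 = 9.357 mmol L⁻¹.

9.36 mmol L⁻¹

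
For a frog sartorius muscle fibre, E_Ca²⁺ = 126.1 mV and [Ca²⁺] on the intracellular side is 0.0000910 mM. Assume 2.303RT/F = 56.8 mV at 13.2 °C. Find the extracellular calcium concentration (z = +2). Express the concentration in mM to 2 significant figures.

2.5 mM

Nernst: E = (56.8/2) · log₁₀([out]/[in]), so log₁₀([out]/[in]) = 126.1 × 2 / 56.8 = 4.4401.
[out]/[in] = 10^(4.4401) = 2.755e+04.
[out] = 2.755e+04 × 0.0000910 = 2.507 mM.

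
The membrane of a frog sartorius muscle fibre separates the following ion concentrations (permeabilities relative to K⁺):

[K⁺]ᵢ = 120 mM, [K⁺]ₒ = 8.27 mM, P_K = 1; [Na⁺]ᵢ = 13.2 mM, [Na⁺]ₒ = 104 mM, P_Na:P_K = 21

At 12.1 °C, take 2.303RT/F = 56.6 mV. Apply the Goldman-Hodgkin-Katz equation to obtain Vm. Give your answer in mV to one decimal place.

Vm = 56.6 · log₁₀[(Σ P·[cation]ₒ + Σ P·[anion]ᵢ) / (Σ P·[cation]ᵢ + Σ P·[anion]ₒ)]
Numerator = 1×8.27 + 21×104 = 2192
Denominator = 1×120 + 21×13.2 = 397.2
Vm = 56.6 · log₁₀(5.5193) = 56.6 × (0.7419) = 41.99 mV

42.0 mV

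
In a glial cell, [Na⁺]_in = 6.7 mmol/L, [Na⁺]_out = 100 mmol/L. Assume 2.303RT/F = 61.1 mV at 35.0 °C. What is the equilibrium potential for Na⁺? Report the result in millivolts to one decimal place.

71.7 mV

E = (61.1/z) · log₁₀([Na⁺]_out/[Na⁺]_in) with z = +1.
= (61.1/1) · log₁₀(100/6.7) = 61.10 · log₁₀(14.93)
= 61.10 · (1.1739) = 71.73 mV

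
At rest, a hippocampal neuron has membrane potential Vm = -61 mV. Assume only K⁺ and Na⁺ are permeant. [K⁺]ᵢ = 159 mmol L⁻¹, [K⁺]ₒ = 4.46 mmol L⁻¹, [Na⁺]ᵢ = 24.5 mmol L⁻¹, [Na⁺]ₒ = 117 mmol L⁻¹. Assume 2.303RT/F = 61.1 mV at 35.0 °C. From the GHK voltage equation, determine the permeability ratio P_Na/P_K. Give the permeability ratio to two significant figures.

0.10

Let α = P_Na/P_K. GHK: Vm = 61.1·log₁₀[(Kₒ + α·Naₒ)/(Kᵢ + α·Naᵢ)].
10^(Vm/61.1) = 10^(-61.0/61.1) = 0.10038
So 0.10038·(Kᵢ + α·Naᵢ) = Kₒ + α·Naₒ → α = (0.10038·159.0 − 4.46) / (117.0 − 0.10038·24.5)
α = (15.96 − 4.46) / (117.0 − 2.459) = 11.5/114.5 = 0.1004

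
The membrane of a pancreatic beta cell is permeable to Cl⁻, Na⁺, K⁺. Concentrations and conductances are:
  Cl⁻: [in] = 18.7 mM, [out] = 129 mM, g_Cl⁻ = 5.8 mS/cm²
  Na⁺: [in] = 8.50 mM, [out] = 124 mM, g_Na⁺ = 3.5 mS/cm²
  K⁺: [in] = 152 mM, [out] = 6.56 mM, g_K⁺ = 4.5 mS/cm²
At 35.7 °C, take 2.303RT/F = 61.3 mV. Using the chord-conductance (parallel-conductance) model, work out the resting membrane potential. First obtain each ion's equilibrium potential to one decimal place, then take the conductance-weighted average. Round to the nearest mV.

-31 mV

E_Cl⁻ = (61.3/-1)·log₁₀(129/18.7) = -51.4 mV
E_Na⁺ = (61.3/1)·log₁₀(124/8.50) = 71.4 mV
E_K⁺ = (61.3/1)·log₁₀(6.56/152) = -83.7 mV
Vm = (Σ gᵢEᵢ)/(Σ gᵢ) = (5.8·-51.4 + 3.5·71.4 + 4.5·-83.7) / (5.8 + 3.5 + 4.5)
= -424.87 / 13.8 = -30.79 mV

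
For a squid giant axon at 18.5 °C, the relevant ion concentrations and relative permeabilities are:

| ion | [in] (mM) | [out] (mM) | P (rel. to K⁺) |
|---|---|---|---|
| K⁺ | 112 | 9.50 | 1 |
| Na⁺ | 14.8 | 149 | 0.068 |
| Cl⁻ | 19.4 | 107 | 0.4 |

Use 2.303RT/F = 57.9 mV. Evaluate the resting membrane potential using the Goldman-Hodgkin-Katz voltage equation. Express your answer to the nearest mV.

Vm = 57.9 · log₁₀[(Σ P·[cation]ₒ + Σ P·[anion]ᵢ) / (Σ P·[cation]ᵢ + Σ P·[anion]ₒ)]
Numerator = 1×9.50 + 0.068×149 + 0.4×19.4 = 27.39
Denominator = 1×112 + 0.068×14.8 + 0.4×107 = 155.8
Vm = 57.9 · log₁₀(0.17581) = 57.9 × (-0.7550) = -43.71 mV

-44 mV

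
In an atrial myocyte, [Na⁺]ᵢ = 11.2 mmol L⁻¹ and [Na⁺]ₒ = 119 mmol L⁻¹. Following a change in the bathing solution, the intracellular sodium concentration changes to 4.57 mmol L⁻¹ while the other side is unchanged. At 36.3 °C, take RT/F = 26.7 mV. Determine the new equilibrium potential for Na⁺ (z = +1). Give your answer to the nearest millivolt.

87 mV

After the shift: [Na⁺]_out = 119, [Na⁺]_in = 4.57 mmol L⁻¹.
E_new = (26.7/1)·ln(119/4.57) = 26.70 · (3.2596) = 87.03 mV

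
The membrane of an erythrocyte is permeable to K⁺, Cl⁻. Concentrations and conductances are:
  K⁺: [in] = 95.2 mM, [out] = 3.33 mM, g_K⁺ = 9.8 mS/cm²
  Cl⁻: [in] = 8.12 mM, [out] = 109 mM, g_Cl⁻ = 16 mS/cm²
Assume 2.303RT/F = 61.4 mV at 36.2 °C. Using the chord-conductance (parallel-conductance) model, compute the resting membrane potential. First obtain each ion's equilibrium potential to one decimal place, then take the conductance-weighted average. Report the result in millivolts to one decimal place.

E_K⁺ = (61.4/1)·log₁₀(3.33/95.2) = -89.4 mV
E_Cl⁻ = (61.4/-1)·log₁₀(109/8.12) = -69.3 mV
Vm = (Σ gᵢEᵢ)/(Σ gᵢ) = (9.8·-89.4 + 16·-69.3) / (9.8 + 16)
= -1984.92 / 25.8 = -76.93 mV

-76.9 mV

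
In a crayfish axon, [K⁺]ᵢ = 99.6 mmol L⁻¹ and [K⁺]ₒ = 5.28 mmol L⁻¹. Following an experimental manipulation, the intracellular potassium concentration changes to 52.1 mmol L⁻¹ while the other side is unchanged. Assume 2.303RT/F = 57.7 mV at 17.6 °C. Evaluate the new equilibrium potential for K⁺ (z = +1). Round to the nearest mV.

-57 mV

After the shift: [K⁺]_out = 5.28, [K⁺]_in = 52.1 mmol L⁻¹.
E_new = (57.7/1)·log₁₀(5.28/52.1) = 57.70 · (-0.9942) = -57.37 mV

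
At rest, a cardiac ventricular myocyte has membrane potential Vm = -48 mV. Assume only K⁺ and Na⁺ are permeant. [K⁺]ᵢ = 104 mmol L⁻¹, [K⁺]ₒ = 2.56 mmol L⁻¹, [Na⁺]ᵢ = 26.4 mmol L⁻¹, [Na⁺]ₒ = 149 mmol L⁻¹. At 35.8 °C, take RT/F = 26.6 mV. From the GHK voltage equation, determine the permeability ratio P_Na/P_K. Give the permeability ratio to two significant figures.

Let α = P_Na/P_K. GHK: Vm = 26.6·ln[(Kₒ + α·Naₒ)/(Kᵢ + α·Naᵢ)].
e^(Vm/26.6) = e^(-48.0/26.6) = 0.16455
So 0.16455·(Kᵢ + α·Naᵢ) = Kₒ + α·Naₒ → α = (0.16455·104.0 − 2.56) / (149.0 − 0.16455·26.4)
α = (17.11 − 2.56) / (149.0 − 4.344) = 14.55/144.7 = 0.1006

0.10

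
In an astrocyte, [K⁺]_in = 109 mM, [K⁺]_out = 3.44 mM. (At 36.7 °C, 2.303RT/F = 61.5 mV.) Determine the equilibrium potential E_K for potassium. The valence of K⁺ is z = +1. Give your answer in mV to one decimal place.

E = (61.5/z) · log₁₀([K⁺]_out/[K⁺]_in) with z = +1.
= (61.5/1) · log₁₀(3.44/109) = 61.50 · log₁₀(0.03156)
= 61.50 · (-1.5009) = -92.30 mV

-92.3 mV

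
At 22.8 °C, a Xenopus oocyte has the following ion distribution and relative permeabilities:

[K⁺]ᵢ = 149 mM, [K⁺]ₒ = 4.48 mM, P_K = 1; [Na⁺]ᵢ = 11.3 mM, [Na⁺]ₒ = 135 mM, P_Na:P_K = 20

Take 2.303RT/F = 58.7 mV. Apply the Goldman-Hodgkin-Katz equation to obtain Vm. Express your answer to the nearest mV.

50 mV

Vm = 58.7 · log₁₀[(Σ P·[cation]ₒ + Σ P·[anion]ᵢ) / (Σ P·[cation]ᵢ + Σ P·[anion]ₒ)]
Numerator = 1×4.48 + 20×135 = 2704
Denominator = 1×149 + 20×11.3 = 375
Vm = 58.7 · log₁₀(7.2119) = 58.7 × (0.8581) = 50.37 mV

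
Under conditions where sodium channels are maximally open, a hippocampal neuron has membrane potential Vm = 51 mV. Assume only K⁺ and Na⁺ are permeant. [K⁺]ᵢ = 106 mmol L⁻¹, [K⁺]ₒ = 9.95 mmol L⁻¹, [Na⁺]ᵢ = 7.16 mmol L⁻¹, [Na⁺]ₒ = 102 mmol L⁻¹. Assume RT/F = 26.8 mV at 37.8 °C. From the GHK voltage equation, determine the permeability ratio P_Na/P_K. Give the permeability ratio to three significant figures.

Let α = P_Na/P_K. GHK: Vm = 26.8·ln[(Kₒ + α·Naₒ)/(Kᵢ + α·Naᵢ)].
e^(Vm/26.8) = e^(51.0/26.8) = 6.7059
So 6.7059·(Kᵢ + α·Naᵢ) = Kₒ + α·Naₒ → α = (6.7059·106.0 − 9.95) / (102.0 − 6.7059·7.16)
α = (710.8 − 9.95) / (102.0 − 48.01) = 700.9/53.99 = 12.98

13.0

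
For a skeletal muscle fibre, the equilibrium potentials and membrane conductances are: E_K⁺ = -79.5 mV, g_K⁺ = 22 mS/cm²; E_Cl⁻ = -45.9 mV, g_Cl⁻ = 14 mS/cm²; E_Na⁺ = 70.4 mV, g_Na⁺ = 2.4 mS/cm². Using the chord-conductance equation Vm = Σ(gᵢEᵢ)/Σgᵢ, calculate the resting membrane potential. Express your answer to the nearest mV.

Σ gᵢEᵢ = 22·(-79.5) + 14·(-45.9) + 2.4·(70.4) = -2222.64
Σ gᵢ = 22 + 14 + 2.4 = 38.4
Vm = -2222.64 / 38.4 = -57.88 mV

-58 mV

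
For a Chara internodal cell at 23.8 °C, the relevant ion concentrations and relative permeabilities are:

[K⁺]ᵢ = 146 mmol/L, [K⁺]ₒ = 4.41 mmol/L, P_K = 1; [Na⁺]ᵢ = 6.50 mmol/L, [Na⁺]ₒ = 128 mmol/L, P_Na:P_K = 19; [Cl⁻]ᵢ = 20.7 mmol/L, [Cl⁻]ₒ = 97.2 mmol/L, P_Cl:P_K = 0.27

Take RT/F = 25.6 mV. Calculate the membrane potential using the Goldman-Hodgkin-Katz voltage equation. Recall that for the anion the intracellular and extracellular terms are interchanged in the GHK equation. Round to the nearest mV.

Vm = 25.6 · ln[(Σ P·[cation]ₒ + Σ P·[anion]ᵢ) / (Σ P·[cation]ᵢ + Σ P·[anion]ₒ)]
Numerator = 1×4.41 + 19×128 + 0.27×20.7 = 2442
Denominator = 1×146 + 19×6.50 + 0.27×97.2 = 295.7
Vm = 25.6 · ln(8.2571) = 25.6 × (2.1111) = 54.04 mV

54 mV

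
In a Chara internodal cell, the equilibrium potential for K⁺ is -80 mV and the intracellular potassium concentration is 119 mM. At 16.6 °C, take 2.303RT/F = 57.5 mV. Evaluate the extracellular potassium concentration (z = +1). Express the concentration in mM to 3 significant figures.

4.83 mM

Nernst: E = (57.5/1) · log₁₀([out]/[in]), so log₁₀([out]/[in]) = -80.0 × 1 / 57.5 = -1.3913.
[out]/[in] = 10^(-1.3913) = 0.04062.
[out] = 0.04062 × 119 = 4.833 mM.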